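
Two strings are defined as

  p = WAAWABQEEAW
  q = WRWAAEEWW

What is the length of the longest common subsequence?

6

One common subsequence of length 6: W (p #1, q #3); then A (p #3, q #4); then A (p #5, q #5); then E (p #8, q #6); then E (p #9, q #7); then W (p #11, q #9). Since dp[11][9] = 6, nothing longer is possible.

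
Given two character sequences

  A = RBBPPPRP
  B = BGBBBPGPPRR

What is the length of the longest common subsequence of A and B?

Taking B [2,4], B [3,5], P [4,6], P [5,8], P [6,9], R [7,11] gives a common subsequence of length 6. Since dp[8][11] = 6, nothing longer is possible.

6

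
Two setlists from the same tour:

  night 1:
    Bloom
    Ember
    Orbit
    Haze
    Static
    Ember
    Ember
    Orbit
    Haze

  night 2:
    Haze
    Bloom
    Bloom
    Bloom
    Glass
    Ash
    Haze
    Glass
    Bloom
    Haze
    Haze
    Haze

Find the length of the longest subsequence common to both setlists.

Taking Bloom at night 1[1]=night 2[9] → Haze at night 1[4]=night 2[11] → Haze at night 1[9]=night 2[12] gives a common subsequence of length 3. dp[9][12] = 3 confirms this is the maximum.

3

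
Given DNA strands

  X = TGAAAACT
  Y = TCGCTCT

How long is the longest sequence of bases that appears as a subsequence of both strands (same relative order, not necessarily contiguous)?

Let dp[i][j] be the LCS length of the first i bases of X and the first j bases of Y. dp[i][j] = dp[i-1][j-1]+1 when the i-th and j-th bases match, else max(dp[i-1][j], dp[i][j-1]).
    ·  T  C  G  C  T  C  T
 ·  0  0  0  0  0  0  0  0
 T  0  1  1  1  1  1  1  1
 G  0  1  1  2  2  2  2  2
 A  0  1  1  2  2  2  2  2
 A  0  1  1  2  2  2  2  2
 A  0  1  1  2  2  2  2  2
 A  0  1  1  2  2  2  2  2
 C  0  1  2  2  3  3  3  3
 T  0  1  2  2  3  4  4  4
dp[8][7] = 4. One LCS (by backtracking along matches): TGCT.

4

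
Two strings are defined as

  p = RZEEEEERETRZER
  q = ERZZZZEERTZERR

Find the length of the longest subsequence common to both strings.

Pick R (p #1, q #2), then Z (p #2, q #6), then E (p #6, q #7), then E (p #7, q #8), then R (p #8, q #9), then T (p #10, q #10), then Z (p #12, q #11), then E (p #13, q #12), then R (p #14, q #14); all 9 characters appear in both, in order, and the DP table's final entry dp[14][14] is also 9, so no common subsequence is longer.

9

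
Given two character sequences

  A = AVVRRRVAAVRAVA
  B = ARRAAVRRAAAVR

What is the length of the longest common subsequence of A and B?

9

Match A [1,1], R [5,2], R [6,3], A [8,4], A [9,5], V [10,6], R [11,8], A [12,11], V [13,12] — 9 characters in the same relative order in both, and the DP table's final entry dp[14][13] is also 9, so no common subsequence is longer.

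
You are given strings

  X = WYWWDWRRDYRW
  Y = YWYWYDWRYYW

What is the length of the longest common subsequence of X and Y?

Match W [1,2], Y [2,3], W [3,4], D [5,6], W [6,7], R [7,8], Y [10,10], W [12,11] — 8 characters in the same relative order in both. Since dp[12][11] = 8, nothing longer is possible.

8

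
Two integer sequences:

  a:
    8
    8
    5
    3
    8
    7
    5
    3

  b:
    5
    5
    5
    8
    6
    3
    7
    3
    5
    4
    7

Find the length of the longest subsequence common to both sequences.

4

Let dp[i][j] be the LCS length of the first i values of a and the first j values of b. dp[i][j] = dp[i-1][j-1]+1 when the i-th and j-th values match, else max(dp[i-1][j], dp[i][j-1]).
    ·  5  5  5  8  6  3  7  3  5  4  7
 ·  0  0  0  0  0  0  0  0  0  0  0  0
 8  0  0  0  0  1  1  1  1  1  1  1  1
 8  0  0  0  0  1  1  1  1  1  1  1  1
 5  0  1  1  1  1  1  1  1  1  2  2  2
 3  0  1  1  1  1  1  2  2  2  2  2  2
 8  0  1  1  1  2  2  2  2  2  2  2  2
 7  0  1  1  1  2  2  2  3  3  3  3  3
 5  0  1  2  2  2  2  2  3  3  4  4  4
 3  0  1  2  2  2  2  3  3  4  4  4  4
dp[8][11] = 4. One LCS (by backtracking along matches): 8, 3, 7, 5.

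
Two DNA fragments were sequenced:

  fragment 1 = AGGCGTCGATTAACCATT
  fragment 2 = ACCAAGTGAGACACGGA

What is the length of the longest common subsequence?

One common subsequence of length 10: A [1,1], then C [4,3], then G [5,6], then T [6,7], then G [8,8], then A [9,9], then A [12,11], then A [13,13], then C [14,14], then A [16,17]. dp[18][17] = 10 confirms this is the maximum.

10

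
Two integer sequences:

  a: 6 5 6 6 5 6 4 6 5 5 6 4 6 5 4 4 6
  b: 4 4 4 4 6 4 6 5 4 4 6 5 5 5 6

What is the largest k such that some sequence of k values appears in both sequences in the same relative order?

9

Pick 6 (a #1, b #5); then 6 (a #4, b #7); then 5 (a #5, b #8); then 4 (a #7, b #10); then 6 (a #8, b #11); then 5 (a #9, b #12); then 5 (a #10, b #13); then 5 (a #14, b #14); then 6 (a #17, b #15); all 9 values appear in both, in order. dp[17][15] = 9 confirms this is the maximum.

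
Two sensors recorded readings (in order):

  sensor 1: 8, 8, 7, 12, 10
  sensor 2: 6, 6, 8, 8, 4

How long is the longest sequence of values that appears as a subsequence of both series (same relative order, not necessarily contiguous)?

Match 8 at sensor 1[1]=sensor 2[3]; then 8 at sensor 1[2]=sensor 2[4] — 2 values in the same relative order in both. The LCS DP gives dp[5][5] = 2, so this is optimal.

2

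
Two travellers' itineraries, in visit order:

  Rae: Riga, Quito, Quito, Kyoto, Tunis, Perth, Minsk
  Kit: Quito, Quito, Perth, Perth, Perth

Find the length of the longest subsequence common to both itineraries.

3

Pick Quito at Rae[2]=Kit[1], Quito at Rae[3]=Kit[2], Perth at Rae[6]=Kit[5]; all 3 stops appear in both, in order, and the DP table's final entry dp[7][5] is also 3, so no common subsequence is longer.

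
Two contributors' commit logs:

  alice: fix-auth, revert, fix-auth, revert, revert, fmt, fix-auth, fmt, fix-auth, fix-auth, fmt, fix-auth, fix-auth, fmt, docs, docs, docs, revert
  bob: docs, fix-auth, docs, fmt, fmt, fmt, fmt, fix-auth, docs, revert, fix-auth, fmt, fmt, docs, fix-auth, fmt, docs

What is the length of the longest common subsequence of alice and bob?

9

Taking fix-auth at alice[1]=bob[2]; then fix-auth at alice[3]=bob[8]; then revert at alice[5]=bob[10]; then fix-auth at alice[7]=bob[11]; then fmt at alice[8]=bob[12]; then fmt at alice[11]=bob[13]; then fix-auth at alice[13]=bob[15]; then fmt at alice[14]=bob[16]; then docs at alice[17]=bob[17] gives a common subsequence of length 9, and the DP table's final entry dp[18][17] is also 9, so no common subsequence is longer.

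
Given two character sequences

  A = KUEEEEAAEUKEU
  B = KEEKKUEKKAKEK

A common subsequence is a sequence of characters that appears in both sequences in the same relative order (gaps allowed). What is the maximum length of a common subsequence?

7

Pick K [1,1], E [3,2], E [4,3], E [5,7], A [7,10], E [9,12], K [11,13]; all 7 characters appear in both, in order, and the DP table's final entry dp[13][13] is also 7, so no common subsequence is longer.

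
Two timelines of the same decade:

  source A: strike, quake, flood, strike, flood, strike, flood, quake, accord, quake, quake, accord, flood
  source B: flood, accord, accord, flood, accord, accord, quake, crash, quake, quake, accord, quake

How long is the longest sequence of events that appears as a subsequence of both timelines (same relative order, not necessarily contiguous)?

Match flood (source A #3, source B #1), then flood (source A #5, source B #4), then quake (source A #8, source B #7), then quake (source A #10, source B #9), then quake (source A #11, source B #10), then accord (source A #12, source B #11) — 6 events in the same relative order in both. dp[13][12] = 6 confirms this is the maximum.

6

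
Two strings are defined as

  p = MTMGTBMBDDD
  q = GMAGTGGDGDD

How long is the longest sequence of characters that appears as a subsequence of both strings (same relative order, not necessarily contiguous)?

6

Let dp[i][j] be the LCS length of the first i characters of p and the first j characters of q. dp[i][j] = dp[i-1][j-1]+1 when the i-th and j-th characters match, else max(dp[i-1][j], dp[i][j-1]).
    ·  G  M  A  G  T  G  G  D  G  D  D
 ·  0  0  0  0  0  0  0  0  0  0  0  0
 M  0  0  1  1  1  1  1  1  1  1  1  1
 T  0  0  1  1  1  2  2  2  2  2  2  2
 M  0  0  1  1  1  2  2  2  2  2  2  2
 G  0  1  1  1  2  2  3  3  3  3  3  3
 T  0  1  1  1  2  3  3  3  3  3  3  3
 B  0  1  1  1  2  3  3  3  3  3  3  3
 M  0  1  2  2  2  3  3  3  3  3  3  3
 B  0  1  2  2  2  3  3  3  3  3  3  3
 D  0  1  2  2  2  3  3  3  4  4  4  4
 D  0  1  2  2  2  3  3  3  4  4  5  5
 D  0  1  2  2  2  3  3  3  4  4  5  6
dp[11][11] = 6. One LCS (by backtracking along matches): MTGDDD.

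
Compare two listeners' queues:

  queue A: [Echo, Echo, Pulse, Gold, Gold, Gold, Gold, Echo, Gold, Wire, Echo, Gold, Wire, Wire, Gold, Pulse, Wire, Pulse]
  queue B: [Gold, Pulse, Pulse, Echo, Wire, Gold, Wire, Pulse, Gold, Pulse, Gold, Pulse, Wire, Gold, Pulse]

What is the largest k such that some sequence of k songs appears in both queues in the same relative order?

9

Match Pulse at queue A[3]=queue B[3]; then Echo at queue A[8]=queue B[4]; then Gold at queue A[9]=queue B[6]; then Wire at queue A[10]=queue B[7]; then Gold at queue A[12]=queue B[9]; then Gold at queue A[15]=queue B[11]; then Pulse at queue A[16]=queue B[12]; then Wire at queue A[17]=queue B[13]; then Pulse at queue A[18]=queue B[15] — 9 songs in the same relative order in both. Since dp[18][15] = 9, nothing longer is possible.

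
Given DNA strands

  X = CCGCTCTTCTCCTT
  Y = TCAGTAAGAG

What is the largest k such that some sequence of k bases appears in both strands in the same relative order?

Match C (X #1, Y #2), then G (X #3, Y #4), then T (X #5, Y #5) — 3 bases in the same relative order in both, and the DP table's final entry dp[14][10] is also 3, so no common subsequence is longer.

3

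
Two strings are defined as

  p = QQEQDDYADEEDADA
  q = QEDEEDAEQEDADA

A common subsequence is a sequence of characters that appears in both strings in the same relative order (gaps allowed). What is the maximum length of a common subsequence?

Taking Q at p[2]=q[1]; then E at p[3]=q[2]; then D at p[5]=q[3]; then D at p[6]=q[6]; then A at p[8]=q[7]; then E at p[10]=q[8]; then E at p[11]=q[10]; then D at p[12]=q[11]; then A at p[13]=q[12]; then D at p[14]=q[13]; then A at p[15]=q[14] gives a common subsequence of length 11. Since dp[15][14] = 11, nothing longer is possible.

11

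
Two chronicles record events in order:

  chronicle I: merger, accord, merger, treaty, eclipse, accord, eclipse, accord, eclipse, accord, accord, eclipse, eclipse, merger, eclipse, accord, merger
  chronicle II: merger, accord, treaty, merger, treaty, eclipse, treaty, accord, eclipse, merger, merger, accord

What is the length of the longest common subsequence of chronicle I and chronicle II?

9

One common subsequence of length 9: merger (chronicle I #1, chronicle II #1), accord (chronicle I #2, chronicle II #2), merger (chronicle I #3, chronicle II #4), treaty (chronicle I #4, chronicle II #5), eclipse (chronicle I #5, chronicle II #6), accord (chronicle I #6, chronicle II #8), eclipse (chronicle I #7, chronicle II #9), merger (chronicle I #14, chronicle II #11), accord (chronicle I #16, chronicle II #12), and the DP table's final entry dp[17][12] is also 9, so no common subsequence is longer.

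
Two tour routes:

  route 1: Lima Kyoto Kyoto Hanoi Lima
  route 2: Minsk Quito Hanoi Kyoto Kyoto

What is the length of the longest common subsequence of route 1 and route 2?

2

Pick Kyoto (route 1 #2, route 2 #4); then Kyoto (route 1 #3, route 2 #5); all 2 stops appear in both, in order, and the DP table's final entry dp[5][5] is also 2, so no common subsequence is longer.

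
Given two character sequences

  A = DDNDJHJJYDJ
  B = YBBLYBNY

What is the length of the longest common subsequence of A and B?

2

Let dp[i][j] be the LCS length of the first i characters of A and the first j characters of B. dp[i][j] = dp[i-1][j-1]+1 when the i-th and j-th characters match, else max(dp[i-1][j], dp[i][j-1]).
    ·  Y  B  B  L  Y  B  N  Y
 ·  0  0  0  0  0  0  0  0  0
 D  0  0  0  0  0  0  0  0  0
 D  0  0  0  0  0  0  0  0  0
 N  0  0  0  0  0  0  0  1  1
 D  0  0  0  0  0  0  0  1  1
 J  0  0  0  0  0  0  0  1  1
 H  0  0  0  0  0  0  0  1  1
 J  0  0  0  0  0  0  0  1  1
 J  0  0  0  0  0  0  0  1  1
 Y  0  1  1  1  1  1  1  1  2
 D  0  1  1  1  1  1  1  1  2
 J  0  1  1  1  1  1  1  1  2
dp[11][8] = 2. One LCS (by backtracking along matches): NY.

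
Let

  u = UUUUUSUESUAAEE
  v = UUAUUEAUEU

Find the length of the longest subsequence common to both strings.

Match U (u #1, v #1); then U (u #2, v #2); then U (u #3, v #4); then U (u #4, v #5); then U (u #7, v #8); then E (u #8, v #9); then U (u #10, v #10) — 7 characters in the same relative order in both. dp[14][10] = 7 confirms this is the maximum.

7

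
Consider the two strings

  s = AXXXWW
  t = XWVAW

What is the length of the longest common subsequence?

3

Let dp[i][j] be the LCS length of the first i characters of s and the first j characters of t. dp[i][j] = dp[i-1][j-1]+1 when the i-th and j-th characters match, else max(dp[i-1][j], dp[i][j-1]).
    ·  X  W  V  A  W
 ·  0  0  0  0  0  0
 A  0  0  0  0  1  1
 X  0  1  1  1  1  1
 X  0  1  1  1  1  1
 X  0  1  1  1  1  1
 W  0  1  2  2  2  2
 W  0  1  2  2  2  3
dp[6][5] = 3. One LCS (by backtracking along matches): XWW.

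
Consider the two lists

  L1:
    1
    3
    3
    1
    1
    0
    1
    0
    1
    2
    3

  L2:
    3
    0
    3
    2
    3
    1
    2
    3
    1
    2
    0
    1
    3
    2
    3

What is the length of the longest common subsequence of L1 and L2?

8

Pick 3 (L1 #2, L2 #3), then 3 (L1 #3, L2 #5), then 1 (L1 #4, L2 #6), then 1 (L1 #5, L2 #9), then 0 (L1 #6, L2 #11), then 1 (L1 #7, L2 #12), then 2 (L1 #10, L2 #14), then 3 (L1 #11, L2 #15); all 8 values appear in both, in order, and the DP table's final entry dp[11][15] is also 8, so no common subsequence is longer.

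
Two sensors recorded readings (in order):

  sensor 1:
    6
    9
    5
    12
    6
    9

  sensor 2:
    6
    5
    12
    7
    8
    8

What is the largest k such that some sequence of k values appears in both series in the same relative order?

Let dp[i][j] be the LCS length of the first i values of sensor 1 and the first j values of sensor 2. dp[i][j] = dp[i-1][j-1]+1 when the i-th and j-th values match, else max(dp[i-1][j], dp[i][j-1]).
    ·  6  5 12  7  8  8
 ·  0  0  0  0  0  0  0
 6  0  1  1  1  1  1  1
 9  0  1  1  1  1  1  1
 5  0  1  2  2  2  2  2
12  0  1  2  3  3  3  3
 6  0  1  2  3  3  3  3
 9  0  1  2  3  3  3  3
dp[6][6] = 3. One LCS (by backtracking along matches): 6, 5, 12.

3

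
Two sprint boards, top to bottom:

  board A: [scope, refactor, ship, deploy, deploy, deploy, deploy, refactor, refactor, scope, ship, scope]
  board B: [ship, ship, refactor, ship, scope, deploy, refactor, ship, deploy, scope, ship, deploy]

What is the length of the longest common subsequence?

6

One common subsequence of length 6: scope [1,5], then refactor [2,7], then ship [3,8], then deploy [7,9], then scope [10,10], then ship [11,11], and the DP table's final entry dp[12][12] is also 6, so no common subsequence is longer.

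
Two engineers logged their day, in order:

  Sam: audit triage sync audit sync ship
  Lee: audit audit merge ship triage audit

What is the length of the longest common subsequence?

One common subsequence of length 3: audit (Sam #1, Lee #2); then triage (Sam #2, Lee #5); then audit (Sam #4, Lee #6). Since dp[6][6] = 3, nothing longer is possible.

3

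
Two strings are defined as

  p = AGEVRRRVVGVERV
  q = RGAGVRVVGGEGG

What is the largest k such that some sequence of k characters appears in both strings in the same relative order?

Pick A at p[1]=q[3]; then G at p[2]=q[4]; then V at p[4]=q[5]; then R at p[7]=q[6]; then V at p[8]=q[7]; then V at p[9]=q[8]; then G at p[10]=q[10]; then E at p[12]=q[11]; all 8 characters appear in both, in order, and the DP table's final entry dp[14][13] is also 8, so no common subsequence is longer.

8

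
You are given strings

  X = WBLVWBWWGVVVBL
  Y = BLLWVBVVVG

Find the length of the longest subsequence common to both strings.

Let dp[i][j] be the LCS length of the first i characters of X and the first j characters of Y. dp[i][j] = dp[i-1][j-1]+1 when the i-th and j-th characters match, else max(dp[i-1][j], dp[i][j-1]).
    ·  B  L  L  W  V  B  V  V  V  G
 ·  0  0  0  0  0  0  0  0  0  0  0
 W  0  0  0  0  1  1  1  1  1  1  1
 B  0  1  1  1  1  1  2  2  2  2  2
 L  0  1  2  2  2  2  2  2  2  2  2
 V  0  1  2  2  2  3  3  3  3  3  3
 W  0  1  2  2  3  3  3  3  3  3  3
 B  0  1  2  2  3  3  4  4  4  4  4
 W  0  1  2  2  3  3  4  4  4  4  4
 W  0  1  2  2  3  3  4  4  4  4  4
 G  0  1  2  2  3  3  4  4  4  4  5
 V  0  1  2  2  3  4  4  5  5  5  5
 V  0  1  2  2  3  4  4  5  6  6  6
 V  0  1  2  2  3  4  4  5  6  7  7
 B  0  1  2  2  3  4  5  5  6  7  7
 L  0  1  2  3  3  4  5  5  6  7  7
dp[14][10] = 7. One LCS (by backtracking along matches): BLVBVVV.

7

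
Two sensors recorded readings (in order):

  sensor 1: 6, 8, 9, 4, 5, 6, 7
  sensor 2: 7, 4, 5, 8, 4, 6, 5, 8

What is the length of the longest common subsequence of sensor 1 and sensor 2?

Pick 8 [2,4], then 4 [4,5], then 5 [5,7]; all 3 values appear in both, in order. The LCS DP gives dp[7][8] = 3, so this is optimal.

3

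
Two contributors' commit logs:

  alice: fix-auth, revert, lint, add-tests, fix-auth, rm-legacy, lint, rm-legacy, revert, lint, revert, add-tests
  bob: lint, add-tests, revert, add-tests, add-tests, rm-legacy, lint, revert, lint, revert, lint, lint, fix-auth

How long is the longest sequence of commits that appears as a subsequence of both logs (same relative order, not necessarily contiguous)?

Match revert at alice[2]=bob[3], then add-tests at alice[4]=bob[5], then rm-legacy at alice[6]=bob[6], then lint at alice[7]=bob[7], then revert at alice[9]=bob[8], then lint at alice[10]=bob[9], then revert at alice[11]=bob[10] — 7 commits in the same relative order in both. Since dp[12][13] = 7, nothing longer is possible.

7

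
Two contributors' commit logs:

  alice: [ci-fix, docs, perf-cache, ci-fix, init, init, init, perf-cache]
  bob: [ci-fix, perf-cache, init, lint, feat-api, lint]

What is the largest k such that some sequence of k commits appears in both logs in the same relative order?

One common subsequence of length 3: ci-fix (alice #1, bob #1), perf-cache (alice #3, bob #2), init (alice #5, bob #3). The LCS DP gives dp[8][6] = 3, so this is optimal.

3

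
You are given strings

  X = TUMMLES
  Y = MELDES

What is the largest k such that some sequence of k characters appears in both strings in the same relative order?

Let dp[i][j] be the LCS length of the first i characters of X and the first j characters of Y. dp[i][j] = dp[i-1][j-1]+1 when the i-th and j-th characters match, else max(dp[i-1][j], dp[i][j-1]).
    ·  M  E  L  D  E  S
 ·  0  0  0  0  0  0  0
 T  0  0  0  0  0  0  0
 U  0  0  0  0  0  0  0
 M  0  1  1  1  1  1  1
 M  0  1  1  1  1  1  1
 L  0  1  1  2  2  2  2
 E  0  1  2  2  2  3  3
 S  0  1  2  2  2  3  4
dp[7][6] = 4. One LCS (by backtracking along matches): MLES.

4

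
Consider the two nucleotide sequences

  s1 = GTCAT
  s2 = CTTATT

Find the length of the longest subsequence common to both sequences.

3

Let dp[i][j] be the LCS length of the first i bases of s1 and the first j bases of s2. dp[i][j] = dp[i-1][j-1]+1 when the i-th and j-th bases match, else max(dp[i-1][j], dp[i][j-1]).
    ·  C  T  T  A  T  T
 ·  0  0  0  0  0  0  0
 G  0  0  0  0  0  0  0
 T  0  0  1  1  1  1  1
 C  0  1  1  1  1  1  1
 A  0  1  1  1  2  2  2
 T  0  1  2  2  2  3  3
dp[5][6] = 3. One LCS (by backtracking along matches): TAT.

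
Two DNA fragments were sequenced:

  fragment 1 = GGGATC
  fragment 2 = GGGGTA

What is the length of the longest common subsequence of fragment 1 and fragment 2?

Match G at fragment 1[1]=fragment 2[2] → G at fragment 1[2]=fragment 2[3] → G at fragment 1[3]=fragment 2[4] → A at fragment 1[4]=fragment 2[6] — 4 bases in the same relative order in both. Since dp[6][6] = 4, nothing longer is possible.

4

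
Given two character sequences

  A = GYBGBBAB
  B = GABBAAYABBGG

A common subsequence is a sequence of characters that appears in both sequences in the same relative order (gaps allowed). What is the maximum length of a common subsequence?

Let dp[i][j] be the LCS length of the first i characters of A and the first j characters of B. dp[i][j] = dp[i-1][j-1]+1 when the i-th and j-th characters match, else max(dp[i-1][j], dp[i][j-1]).
    ·  G  A  B  B  A  A  Y  A  B  B  G  G
 ·  0  0  0  0  0  0  0  0  0  0  0  0  0
 G  0  1  1  1  1  1  1  1  1  1  1  1  1
 Y  0  1  1  1  1  1  1  2  2  2  2  2  2
 B  0  1  1  2  2  2  2  2  2  3  3  3  3
 G  0  1  1  2  2  2  2  2  2  3  3  4  4
 B  0  1  1  2  3  3  3  3  3  3  4  4  4
 B  0  1  1  2  3  3  3  3  3  4  4  4  4
 A  0  1  2  2  3  4  4  4  4  4  4  4  4
 B  0  1  2  3  3  4  4  4  4  5  5  5  5
dp[8][12] = 5. One LCS (by backtracking along matches): GBBBB.

5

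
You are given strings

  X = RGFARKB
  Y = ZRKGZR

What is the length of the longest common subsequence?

Let dp[i][j] be the LCS length of the first i characters of X and the first j characters of Y. dp[i][j] = dp[i-1][j-1]+1 when the i-th and j-th characters match, else max(dp[i-1][j], dp[i][j-1]).
    ·  Z  R  K  G  Z  R
 ·  0  0  0  0  0  0  0
 R  0  0  1  1  1  1  1
 G  0  0  1  1  2  2  2
 F  0  0  1  1  2  2  2
 A  0  0  1  1  2  2  2
 R  0  0  1  1  2  2  3
 K  0  0  1  2  2  2  3
 B  0  0  1  2  2  2  3
dp[7][6] = 3. One LCS (by backtracking along matches): RGR.

3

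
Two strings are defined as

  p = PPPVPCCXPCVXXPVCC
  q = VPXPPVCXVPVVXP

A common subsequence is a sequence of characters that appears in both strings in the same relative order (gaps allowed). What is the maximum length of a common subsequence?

Match P (p #1, q #2), P (p #2, q #4), P (p #3, q #5), V (p #4, q #6), C (p #7, q #7), X (p #8, q #8), P (p #9, q #10), V (p #11, q #12), X (p #13, q #13), P (p #14, q #14) — 10 characters in the same relative order in both. Since dp[17][14] = 10, nothing longer is possible.

10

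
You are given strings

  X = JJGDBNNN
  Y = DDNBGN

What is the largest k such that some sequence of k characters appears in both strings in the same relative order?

Let dp[i][j] be the LCS length of the first i characters of X and the first j characters of Y. dp[i][j] = dp[i-1][j-1]+1 when the i-th and j-th characters match, else max(dp[i-1][j], dp[i][j-1]).
    ·  D  D  N  B  G  N
 ·  0  0  0  0  0  0  0
 J  0  0  0  0  0  0  0
 J  0  0  0  0  0  0  0
 G  0  0  0  0  0  1  1
 D  0  1  1  1  1  1  1
 B  0  1  1  1  2  2  2
 N  0  1  1  2  2  2  3
 N  0  1  1  2  2  2  3
 N  0  1  1  2  2  2  3
dp[8][6] = 3. One LCS (by backtracking along matches): DBN.

3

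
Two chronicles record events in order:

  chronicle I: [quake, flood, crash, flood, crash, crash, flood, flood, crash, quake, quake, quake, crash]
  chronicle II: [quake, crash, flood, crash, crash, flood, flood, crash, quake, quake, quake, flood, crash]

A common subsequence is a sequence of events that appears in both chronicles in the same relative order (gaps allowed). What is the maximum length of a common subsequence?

Taking quake (chronicle I #1, chronicle II #1); then crash (chronicle I #3, chronicle II #2); then flood (chronicle I #4, chronicle II #3); then crash (chronicle I #5, chronicle II #4); then crash (chronicle I #6, chronicle II #5); then flood (chronicle I #7, chronicle II #6); then flood (chronicle I #8, chronicle II #7); then crash (chronicle I #9, chronicle II #8); then quake (chronicle I #10, chronicle II #9); then quake (chronicle I #11, chronicle II #10); then quake (chronicle I #12, chronicle II #11); then crash (chronicle I #13, chronicle II #13) gives a common subsequence of length 12. dp[13][13] = 12 confirms this is the maximum.

12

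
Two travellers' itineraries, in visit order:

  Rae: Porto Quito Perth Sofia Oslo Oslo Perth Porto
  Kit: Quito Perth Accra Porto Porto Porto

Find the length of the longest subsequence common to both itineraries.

One common subsequence of length 3: Quito (Rae #2, Kit #1); then Perth (Rae #3, Kit #2); then Porto (Rae #8, Kit #6). dp[8][6] = 3 confirms this is the maximum.

3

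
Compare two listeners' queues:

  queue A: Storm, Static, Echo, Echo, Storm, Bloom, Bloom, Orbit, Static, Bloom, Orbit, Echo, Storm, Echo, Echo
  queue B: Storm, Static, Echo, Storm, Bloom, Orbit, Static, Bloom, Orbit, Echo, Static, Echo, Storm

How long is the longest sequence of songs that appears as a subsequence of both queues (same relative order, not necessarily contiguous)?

11

Pick Storm [1,1], Static [2,2], Echo [4,3], Storm [5,4], Bloom [7,5], Orbit [8,6], Static [9,7], Bloom [10,8], Orbit [11,9], Echo [12,12], Storm [13,13]; all 11 songs appear in both, in order. dp[15][13] = 11 confirms this is the maximum.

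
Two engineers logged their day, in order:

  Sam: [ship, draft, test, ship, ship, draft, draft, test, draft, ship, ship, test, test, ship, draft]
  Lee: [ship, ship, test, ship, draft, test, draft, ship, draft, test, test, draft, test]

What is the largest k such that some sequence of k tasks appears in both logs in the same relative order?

Pick ship [1,2], test [3,3], ship [5,4], draft [7,5], test [8,6], draft [9,7], ship [10,8], test [12,10], test [13,11], draft [15,12]; all 10 tasks appear in both, in order, and the DP table's final entry dp[15][13] is also 10, so no common subsequence is longer.

10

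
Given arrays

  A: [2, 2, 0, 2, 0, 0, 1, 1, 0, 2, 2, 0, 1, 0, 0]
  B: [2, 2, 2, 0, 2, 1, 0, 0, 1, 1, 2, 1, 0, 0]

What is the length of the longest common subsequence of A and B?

Taking 2 at A[1]=B[2], 2 at A[2]=B[3], 0 at A[3]=B[4], 2 at A[4]=B[5], 0 at A[5]=B[7], 0 at A[6]=B[8], 1 at A[7]=B[9], 1 at A[8]=B[10], 2 at A[11]=B[11], 1 at A[13]=B[12], 0 at A[14]=B[13], 0 at A[15]=B[14] gives a common subsequence of length 12, and the DP table's final entry dp[15][14] is also 12, so no common subsequence is longer.

12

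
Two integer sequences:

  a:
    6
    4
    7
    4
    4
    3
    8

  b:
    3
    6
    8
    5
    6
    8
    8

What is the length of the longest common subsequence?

Pick 6 (a #1, b #5) → 8 (a #7, b #7); all 2 values appear in both, in order. dp[7][7] = 2 confirms this is the maximum.

2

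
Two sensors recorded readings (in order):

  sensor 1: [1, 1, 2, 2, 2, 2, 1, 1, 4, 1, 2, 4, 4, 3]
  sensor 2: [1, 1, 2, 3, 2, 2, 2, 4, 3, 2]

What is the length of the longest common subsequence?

Pick 1 [1,1] → 1 [2,2] → 2 [3,3] → 2 [4,5] → 2 [5,6] → 2 [6,7] → 4 [9,8] → 2 [11,10]; all 8 values appear in both, in order. The LCS DP gives dp[14][10] = 8, so this is optimal.

8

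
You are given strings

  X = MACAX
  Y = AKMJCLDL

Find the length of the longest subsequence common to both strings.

2

Let dp[i][j] be the LCS length of the first i characters of X and the first j characters of Y. dp[i][j] = dp[i-1][j-1]+1 when the i-th and j-th characters match, else max(dp[i-1][j], dp[i][j-1]).
    ·  A  K  M  J  C  L  D  L
 ·  0  0  0  0  0  0  0  0  0
 M  0  0  0  1  1  1  1  1  1
 A  0  1  1  1  1  1  1  1  1
 C  0  1  1  1  1  2  2  2  2
 A  0  1  1  1  1  2  2  2  2
 X  0  1  1  1  1  2  2  2  2
dp[5][8] = 2. One LCS (by backtracking along matches): MC.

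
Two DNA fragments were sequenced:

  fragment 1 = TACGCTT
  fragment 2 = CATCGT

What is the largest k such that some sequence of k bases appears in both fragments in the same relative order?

4

Let dp[i][j] be the LCS length of the first i bases of fragment 1 and the first j bases of fragment 2. dp[i][j] = dp[i-1][j-1]+1 when the i-th and j-th bases match, else max(dp[i-1][j], dp[i][j-1]).
    ·  C  A  T  C  G  T
 ·  0  0  0  0  0  0  0
 T  0  0  0  1  1  1  1
 A  0  0  1  1  1  1  1
 C  0  1  1  1  2  2  2
 G  0  1  1  1  2  3  3
 C  0  1  1  1  2  3  3
 T  0  1  1  2  2  3  4
 T  0  1  1  2  2  3  4
dp[7][6] = 4. One LCS (by backtracking along matches): TCGT.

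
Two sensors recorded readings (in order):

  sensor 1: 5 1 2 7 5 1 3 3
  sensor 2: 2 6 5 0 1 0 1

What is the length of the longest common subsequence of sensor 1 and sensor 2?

3

Match 5 (sensor 1 #1, sensor 2 #3), then 1 (sensor 1 #2, sensor 2 #5), then 1 (sensor 1 #6, sensor 2 #7) — 3 values in the same relative order in both. dp[8][7] = 3 confirms this is the maximum.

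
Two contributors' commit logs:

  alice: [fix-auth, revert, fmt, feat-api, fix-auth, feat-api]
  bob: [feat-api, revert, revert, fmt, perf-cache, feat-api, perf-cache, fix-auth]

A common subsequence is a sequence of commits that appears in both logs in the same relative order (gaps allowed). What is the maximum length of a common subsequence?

Match revert (alice #2, bob #3); then fmt (alice #3, bob #4); then feat-api (alice #4, bob #6); then fix-auth (alice #5, bob #8) — 4 commits in the same relative order in both. Since dp[6][8] = 4, nothing longer is possible.

4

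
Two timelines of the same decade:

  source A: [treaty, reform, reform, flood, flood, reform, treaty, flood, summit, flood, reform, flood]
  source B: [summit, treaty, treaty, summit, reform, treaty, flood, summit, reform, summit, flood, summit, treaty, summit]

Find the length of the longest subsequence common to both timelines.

7

Match treaty at source A[1]=source B[3], reform at source A[6]=source B[5], treaty at source A[7]=source B[6], flood at source A[8]=source B[7], summit at source A[9]=source B[8], reform at source A[11]=source B[9], flood at source A[12]=source B[11] — 7 events in the same relative order in both. The LCS DP gives dp[12][14] = 7, so this is optimal.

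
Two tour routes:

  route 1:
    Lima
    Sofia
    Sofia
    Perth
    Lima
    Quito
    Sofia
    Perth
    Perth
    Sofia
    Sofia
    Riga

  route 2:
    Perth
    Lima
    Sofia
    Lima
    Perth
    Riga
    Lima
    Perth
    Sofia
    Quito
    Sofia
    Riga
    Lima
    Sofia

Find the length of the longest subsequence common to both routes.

8

Pick Lima (route 1 #1, route 2 #2) → Sofia (route 1 #2, route 2 #3) → Perth (route 1 #4, route 2 #5) → Lima (route 1 #5, route 2 #7) → Perth (route 1 #9, route 2 #8) → Sofia (route 1 #10, route 2 #9) → Sofia (route 1 #11, route 2 #11) → Riga (route 1 #12, route 2 #12); all 8 stops appear in both, in order. The LCS DP gives dp[12][14] = 8, so this is optimal.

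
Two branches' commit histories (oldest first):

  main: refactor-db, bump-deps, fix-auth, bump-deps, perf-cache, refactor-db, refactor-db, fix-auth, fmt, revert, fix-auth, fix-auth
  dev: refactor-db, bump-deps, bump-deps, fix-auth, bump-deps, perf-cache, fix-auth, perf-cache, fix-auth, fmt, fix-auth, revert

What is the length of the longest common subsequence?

8

Taking refactor-db [1,1] → bump-deps [2,3] → fix-auth [3,4] → bump-deps [4,5] → perf-cache [5,8] → fix-auth [8,9] → fmt [9,10] → revert [10,12] gives a common subsequence of length 8. Since dp[12][12] = 8, nothing longer is possible.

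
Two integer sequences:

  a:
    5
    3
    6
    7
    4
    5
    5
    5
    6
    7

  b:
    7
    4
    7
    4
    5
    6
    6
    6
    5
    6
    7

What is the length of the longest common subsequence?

6

Let dp[i][j] be the LCS length of the first i values of a and the first j values of b. dp[i][j] = dp[i-1][j-1]+1 when the i-th and j-th values match, else max(dp[i-1][j], dp[i][j-1]).
    ·  7  4  7  4  5  6  6  6  5  6  7
 ·  0  0  0  0  0  0  0  0  0  0  0  0
 5  0  0  0  0  0  1  1  1  1  1  1  1
 3  0  0  0  0  0  1  1  1  1  1  1  1
 6  0  0  0  0  0  1  2  2  2  2  2  2
 7  0  1  1  1  1  1  2  2  2  2  2  3
 4  0  1  2  2  2  2  2  2  2  2  2  3
 5  0  1  2  2  2  3  3  3  3  3  3  3
 5  0  1  2  2  2  3  3  3  3  4  4  4
 5  0  1  2  2  2  3  3  3  3  4  4  4
 6  0  1  2  2  2  3  4  4  4  4  5  5
 7  0  1  2  3  3  3  4  4  4  4  5  6
dp[10][11] = 6. One LCS (by backtracking along matches): 7, 4, 5, 5, 6, 7.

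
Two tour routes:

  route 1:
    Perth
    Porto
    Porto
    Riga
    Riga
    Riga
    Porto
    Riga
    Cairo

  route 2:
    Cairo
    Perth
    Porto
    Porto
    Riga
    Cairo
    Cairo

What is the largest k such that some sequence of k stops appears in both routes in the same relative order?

5

Pick Perth at route 1[1]=route 2[2]; then Porto at route 1[2]=route 2[3]; then Porto at route 1[3]=route 2[4]; then Riga at route 1[4]=route 2[5]; then Cairo at route 1[9]=route 2[7]; all 5 stops appear in both, in order. Since dp[9][7] = 5, nothing longer is possible.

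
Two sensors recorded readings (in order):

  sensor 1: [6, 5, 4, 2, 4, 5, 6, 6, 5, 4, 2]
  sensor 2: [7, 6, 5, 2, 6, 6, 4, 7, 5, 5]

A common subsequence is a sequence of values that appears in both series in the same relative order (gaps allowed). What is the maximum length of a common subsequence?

One common subsequence of length 6: 6 (sensor 1 #1, sensor 2 #2) → 5 (sensor 1 #2, sensor 2 #3) → 2 (sensor 1 #4, sensor 2 #4) → 4 (sensor 1 #5, sensor 2 #7) → 5 (sensor 1 #6, sensor 2 #9) → 5 (sensor 1 #9, sensor 2 #10). Since dp[11][10] = 6, nothing longer is possible.

6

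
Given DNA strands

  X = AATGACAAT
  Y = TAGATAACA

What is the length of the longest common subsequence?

Let dp[i][j] be the LCS length of the first i bases of X and the first j bases of Y. dp[i][j] = dp[i-1][j-1]+1 when the i-th and j-th bases match, else max(dp[i-1][j], dp[i][j-1]).
    ·  T  A  G  A  T  A  A  C  A
 ·  0  0  0  0  0  0  0  0  0  0
 A  0  0  1  1  1  1  1  1  1  1
 A  0  0  1  1  2  2  2  2  2  2
 T  0  1  1  1  2  3  3  3  3  3
 G  0  1  1  2  2  3  3  3  3  3
 A  0  1  2  2  3  3  4  4  4  4
 C  0  1  2  2  3  3  4  4  5  5
 A  0  1  2  2  3  3  4  5  5  6
 A  0  1  2  2  3  3  4  5  5  6
 T  0  1  2  2  3  4  4  5  5  6
dp[9][9] = 6. One LCS (by backtracking along matches): AATACA.

6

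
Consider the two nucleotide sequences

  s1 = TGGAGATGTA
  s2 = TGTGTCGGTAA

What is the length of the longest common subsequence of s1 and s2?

Taking T at s1[1]=s2[1]; then G at s1[2]=s2[2]; then G at s1[3]=s2[4]; then G at s1[5]=s2[7]; then G at s1[8]=s2[8]; then T at s1[9]=s2[9]; then A at s1[10]=s2[11] gives a common subsequence of length 7. The LCS DP gives dp[10][11] = 7, so this is optimal.

7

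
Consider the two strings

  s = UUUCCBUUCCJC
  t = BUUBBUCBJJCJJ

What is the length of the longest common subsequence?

7

Taking U at s[1]=t[2] → U at s[2]=t[3] → U at s[3]=t[6] → C at s[5]=t[7] → B at s[6]=t[8] → C at s[9]=t[11] → J at s[11]=t[13] gives a common subsequence of length 7. dp[12][13] = 7 confirms this is the maximum.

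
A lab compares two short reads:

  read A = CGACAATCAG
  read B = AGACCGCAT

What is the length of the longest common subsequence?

Let dp[i][j] be the LCS length of the first i bases of read A and the first j bases of read B. dp[i][j] = dp[i-1][j-1]+1 when the i-th and j-th bases match, else max(dp[i-1][j], dp[i][j-1]).
    ·  A  G  A  C  C  G  C  A  T
 ·  0  0  0  0  0  0  0  0  0  0
 C  0  0  0  0  1  1  1  1  1  1
 G  0  0  1  1  1  1  2  2  2  2
 A  0  1  1  2  2  2  2  2  3  3
 C  0  1  1  2  3  3  3  3  3  3
 A  0  1  1  2  3  3  3  3  4  4
 A  0  1  1  2  3  3  3  3  4  4
 T  0  1  1  2  3  3  3  3  4  5
 C  0  1  1  2  3  4  4  4  4  5
 A  0  1  1  2  3  4  4  4  5  5
 G  0  1  2  2  3  4  5  5  5  5
dp[10][9] = 5. One LCS (by backtracking along matches): CGCAT.

5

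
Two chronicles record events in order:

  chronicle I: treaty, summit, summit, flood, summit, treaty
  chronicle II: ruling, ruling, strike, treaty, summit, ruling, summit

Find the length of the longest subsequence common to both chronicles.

3

Match treaty [1,4], then summit [2,5], then summit [5,7] — 3 events in the same relative order in both, and the DP table's final entry dp[6][7] is also 3, so no common subsequence is longer.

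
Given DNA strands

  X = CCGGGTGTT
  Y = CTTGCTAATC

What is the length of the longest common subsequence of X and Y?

5

Let dp[i][j] be the LCS length of the first i bases of X and the first j bases of Y. dp[i][j] = dp[i-1][j-1]+1 when the i-th and j-th bases match, else max(dp[i-1][j], dp[i][j-1]).
    ·  C  T  T  G  C  T  A  A  T  C
 ·  0  0  0  0  0  0  0  0  0  0  0
 C  0  1  1  1  1  1  1  1  1  1  1
 C  0  1  1  1  1  2  2  2  2  2  2
 G  0  1  1  1  2  2  2  2  2  2  2
 G  0  1  1  1  2  2  2  2  2  2  2
 G  0  1  1  1  2  2  2  2  2  2  2
 T  0  1  2  2  2  2  3  3  3  3  3
 G  0  1  2  2  3  3  3  3  3  3  3
 T  0  1  2  3  3  3  4  4  4  4  4
 T  0  1  2  3  3  3  4  4  4  5  5
dp[9][10] = 5. One LCS (by backtracking along matches): CTGTT.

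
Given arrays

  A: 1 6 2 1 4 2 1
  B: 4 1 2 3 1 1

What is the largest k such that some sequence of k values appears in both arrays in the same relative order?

Pick 1 [1,2], 2 [3,3], 1 [4,5], 1 [7,6]; all 4 values appear in both, in order. Since dp[7][6] = 4, nothing longer is possible.

4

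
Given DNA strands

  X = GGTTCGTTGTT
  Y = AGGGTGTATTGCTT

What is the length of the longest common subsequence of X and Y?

9

Pick G [1,3], G [2,4], T [3,5], T [4,7], T [7,9], T [8,10], G [9,11], T [10,13], T [11,14]; all 9 bases appear in both, in order. The LCS DP gives dp[11][14] = 9, so this is optimal.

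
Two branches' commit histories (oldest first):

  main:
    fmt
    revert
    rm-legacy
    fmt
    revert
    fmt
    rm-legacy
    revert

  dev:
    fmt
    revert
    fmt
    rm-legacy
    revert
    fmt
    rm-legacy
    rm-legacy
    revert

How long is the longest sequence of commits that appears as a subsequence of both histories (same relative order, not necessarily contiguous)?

Pick fmt [1,1], then revert [2,2], then rm-legacy [3,4], then revert [5,5], then fmt [6,6], then rm-legacy [7,8], then revert [8,9]; all 7 commits appear in both, in order, and the DP table's final entry dp[8][9] is also 7, so no common subsequence is longer.

7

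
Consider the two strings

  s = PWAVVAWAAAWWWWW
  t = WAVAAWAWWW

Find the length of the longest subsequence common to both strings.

Let dp[i][j] be the LCS length of the first i characters of s and the first j characters of t. dp[i][j] = dp[i-1][j-1]+1 when the i-th and j-th characters match, else max(dp[i-1][j], dp[i][j-1]).
    ·  W  A  V  A  A  W  A  W  W  W
 ·  0  0  0  0  0  0  0  0  0  0  0
 P  0  0  0  0  0  0  0  0  0  0  0
 W  0  1  1  1  1  1  1  1  1  1  1
 A  0  1  2  2  2  2  2  2  2  2  2
 V  0  1  2  3  3  3  3  3  3  3  3
 V  0  1  2  3  3  3  3  3  3  3  3
 A  0  1  2  3  4  4  4  4  4  4  4
 W  0  1  2  3  4  4  5  5  5  5  5
 A  0  1  2  3  4  5  5  6  6  6  6
 A  0  1  2  3  4  5  5  6  6  6  6
 A  0  1  2  3  4  5  5  6  6  6  6
 W  0  1  2  3  4  5  6  6  7  7  7
 W  0  1  2  3  4  5  6  6  7  8  8
 W  0  1  2  3  4  5  6  6  7  8  9
 W  0  1  2  3  4  5  6  6  7  8  9
 W  0  1  2  3  4  5  6  6  7  8  9
dp[15][10] = 9. One LCS (by backtracking along matches): WAVAWAWWW.

9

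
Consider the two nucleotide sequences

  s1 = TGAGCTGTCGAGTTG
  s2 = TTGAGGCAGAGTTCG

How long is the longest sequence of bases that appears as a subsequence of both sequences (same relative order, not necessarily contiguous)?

12

One common subsequence of length 12: T [1,2], G [2,3], A [3,4], G [4,5], G [7,6], C [9,7], G [10,9], A [11,10], G [12,11], T [13,12], T [14,13], G [15,15]. Since dp[15][15] = 12, nothing longer is possible.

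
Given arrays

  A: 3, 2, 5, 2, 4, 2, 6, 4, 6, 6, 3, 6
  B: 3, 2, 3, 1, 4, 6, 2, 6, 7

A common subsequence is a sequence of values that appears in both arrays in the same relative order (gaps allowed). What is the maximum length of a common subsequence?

5

Pick 3 (A #1, B #1), then 2 (A #2, B #2), then 4 (A #5, B #5), then 2 (A #6, B #7), then 6 (A #7, B #8); all 5 values appear in both, in order. dp[12][9] = 5 confirms this is the maximum.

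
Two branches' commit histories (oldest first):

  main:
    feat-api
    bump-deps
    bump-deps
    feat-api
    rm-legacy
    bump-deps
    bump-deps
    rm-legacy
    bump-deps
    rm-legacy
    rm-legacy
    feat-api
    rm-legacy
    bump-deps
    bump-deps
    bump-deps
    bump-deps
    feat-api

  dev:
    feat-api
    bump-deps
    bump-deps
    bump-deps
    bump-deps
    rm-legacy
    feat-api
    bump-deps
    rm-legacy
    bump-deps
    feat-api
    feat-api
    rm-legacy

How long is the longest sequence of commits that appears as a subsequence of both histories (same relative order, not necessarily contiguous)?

Pick feat-api (main #1, dev #1), bump-deps (main #2, dev #2), bump-deps (main #3, dev #3), bump-deps (main #6, dev #4), bump-deps (main #7, dev #5), rm-legacy (main #8, dev #6), bump-deps (main #9, dev #8), rm-legacy (main #10, dev #9), feat-api (main #12, dev #12), rm-legacy (main #13, dev #13); all 10 commits appear in both, in order. dp[18][13] = 10 confirms this is the maximum.

10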